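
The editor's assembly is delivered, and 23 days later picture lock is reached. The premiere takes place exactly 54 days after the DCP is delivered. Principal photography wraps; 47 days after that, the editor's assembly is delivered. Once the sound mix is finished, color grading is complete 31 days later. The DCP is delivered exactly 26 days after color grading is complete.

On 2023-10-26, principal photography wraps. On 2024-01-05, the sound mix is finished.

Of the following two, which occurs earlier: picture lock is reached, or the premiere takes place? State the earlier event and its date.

Picture lock is reached — 2024-01-04

Principal photography wraps: Oct 26, 2023.
The editor's assembly is delivered: Oct 26, 2023 + 47 days = Dec 12, 2023.
Picture lock is reached: Dec 12, 2023 + 23 days = Jan 4, 2024.
The sound mix is finished: Jan 5, 2024.
Color grading is complete: Jan 5, 2024 + 31 days = Feb 5, 2024.
The DCP is delivered: Feb 5, 2024 + 26 days = Mar 2, 2024.
The premiere takes place: Mar 2, 2024 + 54 days = Apr 25, 2024.
Comparing: picture lock is reached on Jan 4, 2024 vs the premiere takes place on Apr 25, 2024. Earlier: picture lock is reached.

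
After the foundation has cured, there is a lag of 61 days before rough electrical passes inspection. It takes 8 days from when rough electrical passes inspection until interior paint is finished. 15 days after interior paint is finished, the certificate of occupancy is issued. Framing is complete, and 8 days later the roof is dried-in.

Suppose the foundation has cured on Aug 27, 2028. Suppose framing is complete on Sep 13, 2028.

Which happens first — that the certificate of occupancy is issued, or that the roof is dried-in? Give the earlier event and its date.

The foundation has cured: Aug 27, 2028.
Rough electrical passes inspection: Aug 27, 2028 + 61 days = Oct 27, 2028.
Interior paint is finished: Oct 27, 2028 + 8 days = Nov 4, 2028.
The certificate of occupancy is issued: Nov 4, 2028 + 15 days = Nov 19, 2028.
Framing is complete: Sep 13, 2028.
The roof is dried-in: Sep 13, 2028 + 8 days = Sep 21, 2028.
Comparing: the certificate of occupancy is issued on Nov 19, 2028 vs the roof is dried-in on Sep 21, 2028. Earlier: the roof is dried-in.

The roof is dried-in — Sep 21, 2028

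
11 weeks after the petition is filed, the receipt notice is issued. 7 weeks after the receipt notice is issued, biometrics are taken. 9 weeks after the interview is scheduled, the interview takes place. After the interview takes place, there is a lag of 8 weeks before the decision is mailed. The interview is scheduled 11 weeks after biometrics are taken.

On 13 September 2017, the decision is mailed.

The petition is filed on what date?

26 October 2016

The decision is mailed: Sep 13, 2017.
The interview takes place: Sep 13, 2017 − 8 weeks = Jul 19, 2017.
The interview is scheduled: Jul 19, 2017 − 9 weeks = May 17, 2017.
Biometrics are taken: May 17, 2017 − 11 weeks = Mar 1, 2017.
The receipt notice is issued: Mar 1, 2017 − 7 weeks = Jan 11, 2017.
The petition is filed: Jan 11, 2017 − 11 weeks = Oct 26, 2016.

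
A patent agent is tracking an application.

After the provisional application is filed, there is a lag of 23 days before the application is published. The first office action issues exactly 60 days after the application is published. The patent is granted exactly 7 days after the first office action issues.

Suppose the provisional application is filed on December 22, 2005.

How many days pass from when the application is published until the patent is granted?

Causal path: the application is published → the first office action issues → the patent is granted.
Total delay along the path: 60 + 7 = 67 days.

67 days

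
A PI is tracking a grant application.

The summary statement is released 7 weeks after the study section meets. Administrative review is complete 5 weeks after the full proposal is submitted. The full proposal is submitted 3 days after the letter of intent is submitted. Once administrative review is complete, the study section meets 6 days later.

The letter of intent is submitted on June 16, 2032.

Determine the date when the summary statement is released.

September 17, 2032

The letter of intent is submitted: Jun 16, 2032.
The full proposal is submitted: Jun 16, 2032 + 3 days = Jun 19, 2032.
Administrative review is complete: Jun 19, 2032 + 5 weeks = Jul 24, 2032.
The study section meets: Jul 24, 2032 + 6 days = Jul 30, 2032.
The summary statement is released: Jul 30, 2032 + 7 weeks = Sep 17, 2032.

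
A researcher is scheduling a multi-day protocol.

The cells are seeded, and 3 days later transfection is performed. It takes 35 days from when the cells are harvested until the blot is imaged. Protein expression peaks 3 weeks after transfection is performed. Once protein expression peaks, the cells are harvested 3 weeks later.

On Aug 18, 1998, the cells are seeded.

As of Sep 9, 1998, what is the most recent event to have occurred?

The cells are seeded: Aug 18, 1998.
Transfection is performed: Aug 18, 1998 + 3 days = Aug 21, 1998.
Protein expression peaks: Aug 21, 1998 + 3 weeks = Sep 11, 1998.
The cells are harvested: Sep 11, 1998 + 3 weeks = Oct 2, 1998.
The blot is imaged: Oct 2, 1998 + 35 days = Nov 6, 1998.
Sep 9, 1998 falls between when transfection is performed (Aug 21, 1998) and when protein expression peaks (Sep 11, 1998).

Transfection is performed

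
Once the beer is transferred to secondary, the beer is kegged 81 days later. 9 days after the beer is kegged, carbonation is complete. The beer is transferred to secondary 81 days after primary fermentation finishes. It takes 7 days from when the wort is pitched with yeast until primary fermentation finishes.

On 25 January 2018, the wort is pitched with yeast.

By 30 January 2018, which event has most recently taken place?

The wort is pitched with yeast

The wort is pitched with yeast: Jan 25, 2018.
Primary fermentation finishes: Jan 25, 2018 + 7 days = Feb 1, 2018.
The beer is transferred to secondary: Feb 1, 2018 + 81 days = Apr 23, 2018.
The beer is kegged: Apr 23, 2018 + 81 days = Jul 13, 2018.
Carbonation is complete: Jul 13, 2018 + 9 days = Jul 22, 2018.
Jan 30, 2018 falls between when the wort is pitched with yeast (Jan 25, 2018) and when primary fermentation finishes (Feb 1, 2018).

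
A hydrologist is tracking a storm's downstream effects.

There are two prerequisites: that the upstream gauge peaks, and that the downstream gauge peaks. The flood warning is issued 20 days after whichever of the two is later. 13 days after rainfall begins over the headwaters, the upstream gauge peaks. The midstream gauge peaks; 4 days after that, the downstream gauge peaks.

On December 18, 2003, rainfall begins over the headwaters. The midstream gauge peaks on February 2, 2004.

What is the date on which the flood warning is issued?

Rainfall begins over the headwaters: Dec 18, 2003.
The upstream gauge peaks: Dec 18, 2003 + 13 days = Dec 31, 2003.
The midstream gauge peaks: Feb 2, 2004.
The downstream gauge peaks: Feb 2, 2004 + 4 days = Feb 6, 2004.
Both prerequisites met — the upstream gauge peaks (Dec 31, 2003), the downstream gauge peaks (Feb 6, 2004); the later is Feb 6, 2004.
The flood warning is issued: Feb 6, 2004 + 20 days = Feb 26, 2004.

February 26, 2004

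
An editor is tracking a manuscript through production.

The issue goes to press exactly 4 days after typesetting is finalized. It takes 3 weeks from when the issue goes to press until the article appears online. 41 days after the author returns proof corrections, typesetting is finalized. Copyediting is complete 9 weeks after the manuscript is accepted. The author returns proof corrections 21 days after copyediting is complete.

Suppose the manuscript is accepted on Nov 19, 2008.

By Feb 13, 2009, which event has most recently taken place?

The manuscript is accepted: Nov 19, 2008.
Copyediting is complete: Nov 19, 2008 + 9 weeks = Jan 21, 2009.
The author returns proof corrections: Jan 21, 2009 + 21 days = Feb 11, 2009.
Typesetting is finalized: Feb 11, 2009 + 41 days = Mar 24, 2009.
The issue goes to press: Mar 24, 2009 + 4 days = Mar 28, 2009.
The article appears online: Mar 28, 2009 + 3 weeks = Apr 18, 2009.
Feb 13, 2009 falls between when the author returns proof corrections (Feb 11, 2009) and when typesetting is finalized (Mar 24, 2009).

The author returns proof corrections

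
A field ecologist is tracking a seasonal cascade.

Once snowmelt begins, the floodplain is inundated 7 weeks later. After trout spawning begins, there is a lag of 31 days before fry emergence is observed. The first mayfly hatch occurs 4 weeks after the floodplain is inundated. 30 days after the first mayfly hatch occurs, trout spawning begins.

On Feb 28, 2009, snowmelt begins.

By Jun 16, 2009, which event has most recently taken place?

Trout spawning begins

Snowmelt begins: Feb 28, 2009.
The floodplain is inundated: Feb 28, 2009 + 7 weeks = Apr 18, 2009.
The first mayfly hatch occurs: Apr 18, 2009 + 4 weeks = May 16, 2009.
Trout spawning begins: May 16, 2009 + 30 days = Jun 15, 2009.
Fry emergence is observed: Jun 15, 2009 + 31 days = Jul 16, 2009.
Jun 16, 2009 falls between when trout spawning begins (Jun 15, 2009) and when fry emergence is observed (Jul 16, 2009).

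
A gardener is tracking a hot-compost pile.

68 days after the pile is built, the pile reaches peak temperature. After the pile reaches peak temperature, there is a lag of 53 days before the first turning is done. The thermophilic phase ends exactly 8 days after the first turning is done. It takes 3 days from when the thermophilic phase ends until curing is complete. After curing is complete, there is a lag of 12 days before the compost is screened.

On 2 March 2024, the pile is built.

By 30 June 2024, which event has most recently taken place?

The pile is built: Mar 2, 2024.
The pile reaches peak temperature: Mar 2, 2024 + 68 days = May 9, 2024.
The first turning is done: May 9, 2024 + 53 days = Jul 1, 2024.
The thermophilic phase ends: Jul 1, 2024 + 8 days = Jul 9, 2024.
Curing is complete: Jul 9, 2024 + 3 days = Jul 12, 2024.
The compost is screened: Jul 12, 2024 + 12 days = Jul 24, 2024.
Jun 30, 2024 falls between when the pile reaches peak temperature (May 9, 2024) and when the first turning is done (Jul 1, 2024).

The pile reaches peak temperature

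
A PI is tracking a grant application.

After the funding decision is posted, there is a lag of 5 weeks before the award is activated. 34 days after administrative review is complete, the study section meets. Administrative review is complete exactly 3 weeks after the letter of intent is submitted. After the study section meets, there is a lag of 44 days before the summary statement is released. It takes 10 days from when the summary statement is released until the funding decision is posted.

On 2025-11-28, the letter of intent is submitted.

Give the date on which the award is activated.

The letter of intent is submitted: Nov 28, 2025.
Administrative review is complete: Nov 28, 2025 + 3 weeks = Dec 19, 2025.
The study section meets: Dec 19, 2025 + 34 days = Jan 22, 2026.
The summary statement is released: Jan 22, 2026 + 44 days = Mar 7, 2026.
The funding decision is posted: Mar 7, 2026 + 10 days = Mar 17, 2026.
The award is activated: Mar 17, 2026 + 5 weeks = Apr 21, 2026.

2026-04-21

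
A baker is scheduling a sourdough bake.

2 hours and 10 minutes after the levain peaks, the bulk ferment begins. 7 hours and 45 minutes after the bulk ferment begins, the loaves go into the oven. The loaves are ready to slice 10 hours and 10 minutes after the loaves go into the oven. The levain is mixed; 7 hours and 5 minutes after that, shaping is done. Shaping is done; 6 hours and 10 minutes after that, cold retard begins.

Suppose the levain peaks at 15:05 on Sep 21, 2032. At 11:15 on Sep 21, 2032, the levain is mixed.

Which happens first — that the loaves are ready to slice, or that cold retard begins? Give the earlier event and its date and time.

The levain peaks: 15:05 Sep 21, 2032.
The bulk ferment begins: 15:05 Sep 21, 2032 + 2h10m = 17:15 Sep 21, 2032.
The loaves go into the oven: 17:15 Sep 21, 2032 + 7h45m = 01:00 Sep 22, 2032.
The loaves are ready to slice: 01:00 Sep 22, 2032 + 10h10m = 11:10 Sep 22, 2032.
The levain is mixed: 11:15 Sep 21, 2032.
Shaping is done: 11:15 Sep 21, 2032 + 7h05m = 18:20 Sep 21, 2032.
Cold retard begins: 18:20 Sep 21, 2032 + 6h10m = 00:30 Sep 22, 2032.
Comparing: the loaves are ready to slice at 11:10 Sep 22, 2032 vs cold retard begins at 00:30 Sep 22, 2032. Earlier: cold retard begins.

Cold retard begins — 00:30 on Sep 22, 2032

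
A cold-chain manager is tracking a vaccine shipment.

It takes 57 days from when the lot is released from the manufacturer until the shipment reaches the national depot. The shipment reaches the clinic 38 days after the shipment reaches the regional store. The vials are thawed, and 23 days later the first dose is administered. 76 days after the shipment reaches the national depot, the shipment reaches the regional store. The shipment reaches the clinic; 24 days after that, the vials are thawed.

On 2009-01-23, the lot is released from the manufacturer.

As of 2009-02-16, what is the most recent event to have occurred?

The lot is released from the manufacturer: Jan 23, 2009.
The shipment reaches the national depot: Jan 23, 2009 + 57 days = Mar 21, 2009.
The shipment reaches the regional store: Mar 21, 2009 + 76 days = Jun 5, 2009.
The shipment reaches the clinic: Jun 5, 2009 + 38 days = Jul 13, 2009.
The vials are thawed: Jul 13, 2009 + 24 days = Aug 6, 2009.
The first dose is administered: Aug 6, 2009 + 23 days = Aug 29, 2009.
Feb 16, 2009 falls between when the lot is released from the manufacturer (Jan 23, 2009) and when the shipment reaches the national depot (Mar 21, 2009).

The lot is released from the manufacturer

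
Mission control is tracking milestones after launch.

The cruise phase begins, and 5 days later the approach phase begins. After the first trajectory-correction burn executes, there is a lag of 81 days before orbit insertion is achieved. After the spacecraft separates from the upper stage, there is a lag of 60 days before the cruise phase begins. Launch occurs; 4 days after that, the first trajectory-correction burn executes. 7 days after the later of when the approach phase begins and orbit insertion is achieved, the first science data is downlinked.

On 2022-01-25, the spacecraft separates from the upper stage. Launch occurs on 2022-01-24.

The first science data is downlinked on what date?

The spacecraft separates from the upper stage: Jan 25, 2022.
The cruise phase begins: Jan 25, 2022 + 60 days = Mar 26, 2022.
The approach phase begins: Mar 26, 2022 + 5 days = Mar 31, 2022.
Launch occurs: Jan 24, 2022.
The first trajectory-correction burn executes: Jan 24, 2022 + 4 days = Jan 28, 2022.
Orbit insertion is achieved: Jan 28, 2022 + 81 days = Apr 19, 2022.
Both prerequisites met — the approach phase begins (Mar 31, 2022), orbit insertion is achieved (Apr 19, 2022); the later is Apr 19, 2022.
The first science data is downlinked: Apr 19, 2022 + 7 days = Apr 26, 2022.

2022-04-26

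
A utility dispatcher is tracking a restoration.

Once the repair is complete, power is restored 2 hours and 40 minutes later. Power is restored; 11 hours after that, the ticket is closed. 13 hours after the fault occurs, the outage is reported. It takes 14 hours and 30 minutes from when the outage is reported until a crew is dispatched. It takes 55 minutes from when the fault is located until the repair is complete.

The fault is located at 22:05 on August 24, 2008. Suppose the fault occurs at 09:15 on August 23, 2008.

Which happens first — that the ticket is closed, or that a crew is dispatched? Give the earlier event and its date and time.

The fault is located: 22:05 Aug 24, 2008.
The repair is complete: 22:05 Aug 24, 2008 + 55m = 23:00 Aug 24, 2008.
Power is restored: 23:00 Aug 24, 2008 + 2h40m = 01:40 Aug 25, 2008.
The ticket is closed: 01:40 Aug 25, 2008 + 11h = 12:40 Aug 25, 2008.
The fault occurs: 09:15 Aug 23, 2008.
The outage is reported: 09:15 Aug 23, 2008 + 13h = 22:15 Aug 23, 2008.
A crew is dispatched: 22:15 Aug 23, 2008 + 14h30m = 12:45 Aug 24, 2008.
Comparing: the ticket is closed at 12:40 Aug 25, 2008 vs a crew is dispatched at 12:45 Aug 24, 2008. Earlier: a crew is dispatched.

A crew is dispatched — 12:45 on August 24, 2008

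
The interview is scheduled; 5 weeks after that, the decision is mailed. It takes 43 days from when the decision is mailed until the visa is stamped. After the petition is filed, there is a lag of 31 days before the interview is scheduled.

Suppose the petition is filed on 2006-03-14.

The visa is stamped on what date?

The petition is filed: Mar 14, 2006.
The interview is scheduled: Mar 14, 2006 + 31 days = Apr 14, 2006.
The decision is mailed: Apr 14, 2006 + 5 weeks = May 19, 2006.
The visa is stamped: May 19, 2006 + 43 days = Jul 1, 2006.

2006-07-01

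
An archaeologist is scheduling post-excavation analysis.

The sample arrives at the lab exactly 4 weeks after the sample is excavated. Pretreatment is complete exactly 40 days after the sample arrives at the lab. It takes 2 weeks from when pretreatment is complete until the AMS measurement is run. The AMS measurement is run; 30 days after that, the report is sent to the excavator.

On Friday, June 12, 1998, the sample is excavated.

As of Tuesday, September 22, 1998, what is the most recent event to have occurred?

The AMS measurement is run

The sample is excavated: Jun 12, 1998.
The sample arrives at the lab: Jun 12, 1998 + 4 weeks = Jul 10, 1998.
Pretreatment is complete: Jul 10, 1998 + 40 days = Aug 19, 1998.
The AMS measurement is run: Aug 19, 1998 + 2 weeks = Sep 2, 1998.
The report is sent to the excavator: Sep 2, 1998 + 30 days = Oct 2, 1998.
Sep 22, 1998 falls between when the AMS measurement is run (Sep 2, 1998) and when the report is sent to the excavator (Oct 2, 1998).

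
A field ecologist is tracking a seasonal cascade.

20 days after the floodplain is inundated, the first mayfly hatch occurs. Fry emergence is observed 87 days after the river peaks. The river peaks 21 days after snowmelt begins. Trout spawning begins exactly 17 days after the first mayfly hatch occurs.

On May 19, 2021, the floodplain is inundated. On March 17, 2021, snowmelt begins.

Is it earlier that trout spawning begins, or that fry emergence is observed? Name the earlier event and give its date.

The floodplain is inundated: May 19, 2021.
The first mayfly hatch occurs: May 19, 2021 + 20 days = Jun 8, 2021.
Trout spawning begins: Jun 8, 2021 + 17 days = Jun 25, 2021.
Snowmelt begins: Mar 17, 2021.
The river peaks: Mar 17, 2021 + 21 days = Apr 7, 2021.
Fry emergence is observed: Apr 7, 2021 + 87 days = Jul 3, 2021.
Comparing: trout spawning begins on Jun 25, 2021 vs fry emergence is observed on Jul 3, 2021. Earlier: trout spawning begins.

Trout spawning begins — June 25, 2021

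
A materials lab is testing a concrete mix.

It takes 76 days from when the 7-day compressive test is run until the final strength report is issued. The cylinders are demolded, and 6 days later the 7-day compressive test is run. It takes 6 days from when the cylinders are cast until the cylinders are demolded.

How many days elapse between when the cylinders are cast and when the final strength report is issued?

88 days

Causal path: the cylinders are cast → the cylinders are demolded → the 7-day compressive test is run → the final strength report is issued.
Total delay along the path: 6 + 6 + 76 = 88 days.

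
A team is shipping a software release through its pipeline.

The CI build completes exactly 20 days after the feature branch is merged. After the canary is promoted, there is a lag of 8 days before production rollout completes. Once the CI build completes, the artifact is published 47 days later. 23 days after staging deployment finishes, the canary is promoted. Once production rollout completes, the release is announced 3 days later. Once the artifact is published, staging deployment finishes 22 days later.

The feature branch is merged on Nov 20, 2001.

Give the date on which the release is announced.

Mar 23, 2002

The feature branch is merged: Nov 20, 2001.
The CI build completes: Nov 20, 2001 + 20 days = Dec 10, 2001.
The artifact is published: Dec 10, 2001 + 47 days = Jan 26, 2002.
Staging deployment finishes: Jan 26, 2002 + 22 days = Feb 17, 2002.
The canary is promoted: Feb 17, 2002 + 23 days = Mar 12, 2002.
Production rollout completes: Mar 12, 2002 + 8 days = Mar 20, 2002.
The release is announced: Mar 20, 2002 + 3 days = Mar 23, 2002.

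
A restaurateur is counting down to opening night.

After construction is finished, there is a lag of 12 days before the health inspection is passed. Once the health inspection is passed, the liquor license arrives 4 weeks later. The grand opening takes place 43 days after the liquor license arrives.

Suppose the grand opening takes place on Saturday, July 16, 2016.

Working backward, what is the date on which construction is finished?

Sunday, April 24, 2016

The grand opening takes place: Jul 16, 2016.
The liquor license arrives: Jul 16, 2016 − 43 days = Jun 3, 2016.
The health inspection is passed: Jun 3, 2016 − 4 weeks = May 6, 2016.
Construction is finished: May 6, 2016 − 12 days = Apr 24, 2016.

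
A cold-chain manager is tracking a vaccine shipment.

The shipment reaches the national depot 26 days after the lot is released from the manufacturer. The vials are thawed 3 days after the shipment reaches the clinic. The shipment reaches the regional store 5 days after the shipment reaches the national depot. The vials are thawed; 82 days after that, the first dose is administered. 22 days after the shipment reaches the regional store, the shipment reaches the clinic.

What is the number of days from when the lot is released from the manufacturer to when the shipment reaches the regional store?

Causal path: the lot is released from the manufacturer → the shipment reaches the national depot → the shipment reaches the regional store.
Total delay along the path: 26 + 5 = 31 days.

31 days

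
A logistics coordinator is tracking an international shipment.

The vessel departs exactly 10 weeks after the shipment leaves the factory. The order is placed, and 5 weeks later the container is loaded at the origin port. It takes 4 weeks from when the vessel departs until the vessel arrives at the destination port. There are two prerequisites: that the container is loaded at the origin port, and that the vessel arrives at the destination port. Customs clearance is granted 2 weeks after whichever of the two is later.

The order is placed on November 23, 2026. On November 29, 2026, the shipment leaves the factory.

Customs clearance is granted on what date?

The order is placed: Nov 23, 2026.
The container is loaded at the origin port: Nov 23, 2026 + 5 weeks = Dec 28, 2026.
The shipment leaves the factory: Nov 29, 2026.
The vessel departs: Nov 29, 2026 + 10 weeks = Feb 7, 2027.
The vessel arrives at the destination port: Feb 7, 2027 + 4 weeks = Mar 7, 2027.
Both prerequisites met — the container is loaded at the origin port (Dec 28, 2026), the vessel arrives at the destination port (Mar 7, 2027); the later is Mar 7, 2027.
Customs clearance is granted: Mar 7, 2027 + 2 weeks = Mar 21, 2027.

March 21, 2027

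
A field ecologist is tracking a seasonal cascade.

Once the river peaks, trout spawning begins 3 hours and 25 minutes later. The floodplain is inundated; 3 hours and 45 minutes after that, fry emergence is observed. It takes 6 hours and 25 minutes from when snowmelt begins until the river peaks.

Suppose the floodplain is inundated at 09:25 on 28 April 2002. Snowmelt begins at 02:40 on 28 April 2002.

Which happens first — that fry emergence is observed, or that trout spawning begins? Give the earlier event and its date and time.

The floodplain is inundated: 09:25 Apr 28, 2002.
Fry emergence is observed: 09:25 Apr 28, 2002 + 3h45m = 13:10 Apr 28, 2002.
Snowmelt begins: 02:40 Apr 28, 2002.
The river peaks: 02:40 Apr 28, 2002 + 6h25m = 09:05 Apr 28, 2002.
Trout spawning begins: 09:05 Apr 28, 2002 + 3h25m = 12:30 Apr 28, 2002.
Comparing: fry emergence is observed at 13:10 Apr 28, 2002 vs trout spawning begins at 12:30 Apr 28, 2002. Earlier: trout spawning begins.

Trout spawning begins — 12:30 on 28 April 2002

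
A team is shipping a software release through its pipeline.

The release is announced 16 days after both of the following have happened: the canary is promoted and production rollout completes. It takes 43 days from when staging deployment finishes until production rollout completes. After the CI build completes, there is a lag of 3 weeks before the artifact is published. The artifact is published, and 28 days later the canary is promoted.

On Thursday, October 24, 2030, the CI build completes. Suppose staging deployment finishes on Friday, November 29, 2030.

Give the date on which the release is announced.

Monday, January 27, 2031

The CI build completes: Oct 24, 2030.
The artifact is published: Oct 24, 2030 + 3 weeks = Nov 14, 2030.
The canary is promoted: Nov 14, 2030 + 28 days = Dec 12, 2030.
Staging deployment finishes: Nov 29, 2030.
Production rollout completes: Nov 29, 2030 + 43 days = Jan 11, 2031.
Both prerequisites met — the canary is promoted (Dec 12, 2030), production rollout completes (Jan 11, 2031); the later is Jan 11, 2031.
The release is announced: Jan 11, 2031 + 16 days = Jan 27, 2031.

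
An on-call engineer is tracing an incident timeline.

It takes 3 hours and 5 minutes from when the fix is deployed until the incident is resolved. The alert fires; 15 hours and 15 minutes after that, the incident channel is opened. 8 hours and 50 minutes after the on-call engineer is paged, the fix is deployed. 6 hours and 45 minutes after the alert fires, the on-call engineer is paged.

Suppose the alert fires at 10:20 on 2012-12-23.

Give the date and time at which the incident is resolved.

The alert fires: 10:20 Dec 23, 2012.
The on-call engineer is paged: 10:20 Dec 23, 2012 + 6h45m = 17:05 Dec 23, 2012.
The fix is deployed: 17:05 Dec 23, 2012 + 8h50m = 01:55 Dec 24, 2012.
The incident is resolved: 01:55 Dec 24, 2012 + 3h05m = 05:00 Dec 24, 2012.

05:00 on 2012-12-24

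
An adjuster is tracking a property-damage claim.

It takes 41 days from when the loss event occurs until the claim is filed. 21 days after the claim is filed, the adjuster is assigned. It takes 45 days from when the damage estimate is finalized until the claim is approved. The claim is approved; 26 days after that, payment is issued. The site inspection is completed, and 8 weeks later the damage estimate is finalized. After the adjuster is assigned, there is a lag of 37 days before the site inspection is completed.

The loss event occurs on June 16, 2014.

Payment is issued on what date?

The loss event occurs: Jun 16, 2014.
The claim is filed: Jun 16, 2014 + 41 days = Jul 27, 2014.
The adjuster is assigned: Jul 27, 2014 + 21 days = Aug 17, 2014.
The site inspection is completed: Aug 17, 2014 + 37 days = Sep 23, 2014.
The damage estimate is finalized: Sep 23, 2014 + 8 weeks = Nov 18, 2014.
The claim is approved: Nov 18, 2014 + 45 days = Jan 2, 2015.
Payment is issued: Jan 2, 2015 + 26 days = Jan 28, 2015.

January 28, 2015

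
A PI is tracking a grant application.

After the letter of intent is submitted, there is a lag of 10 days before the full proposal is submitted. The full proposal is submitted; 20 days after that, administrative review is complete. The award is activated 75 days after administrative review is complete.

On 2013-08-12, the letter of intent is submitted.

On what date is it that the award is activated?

2013-11-25

The letter of intent is submitted: Aug 12, 2013.
The full proposal is submitted: Aug 12, 2013 + 10 days = Aug 22, 2013.
Administrative review is complete: Aug 22, 2013 + 20 days = Sep 11, 2013.
The award is activated: Sep 11, 2013 + 75 days = Nov 25, 2013.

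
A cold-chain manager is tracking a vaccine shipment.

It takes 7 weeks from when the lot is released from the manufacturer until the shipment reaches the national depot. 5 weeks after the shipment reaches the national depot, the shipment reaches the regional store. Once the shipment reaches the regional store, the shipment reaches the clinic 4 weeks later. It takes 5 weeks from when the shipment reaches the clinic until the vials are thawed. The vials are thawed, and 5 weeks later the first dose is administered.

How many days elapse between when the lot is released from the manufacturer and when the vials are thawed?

Causal path: the lot is released from the manufacturer → the shipment reaches the national depot → the shipment reaches the regional store → the shipment reaches the clinic → the vials are thawed.
Total delay along the path: 7 + 5 + 4 + 5 weeks = 21 weeks = 147 days.

147 days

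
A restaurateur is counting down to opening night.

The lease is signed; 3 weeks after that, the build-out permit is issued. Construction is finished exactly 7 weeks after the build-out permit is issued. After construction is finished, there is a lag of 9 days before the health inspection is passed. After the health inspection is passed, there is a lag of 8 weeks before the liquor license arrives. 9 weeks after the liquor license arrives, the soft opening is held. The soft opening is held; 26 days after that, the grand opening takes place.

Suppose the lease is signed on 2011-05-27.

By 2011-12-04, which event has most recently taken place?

The lease is signed: May 27, 2011.
The build-out permit is issued: May 27, 2011 + 3 weeks = Jun 17, 2011.
Construction is finished: Jun 17, 2011 + 7 weeks = Aug 5, 2011.
The health inspection is passed: Aug 5, 2011 + 9 days = Aug 14, 2011.
The liquor license arrives: Aug 14, 2011 + 8 weeks = Oct 9, 2011.
The soft opening is held: Oct 9, 2011 + 9 weeks = Dec 11, 2011.
The grand opening takes place: Dec 11, 2011 + 26 days = Jan 6, 2012.
Dec 4, 2011 falls between when the liquor license arrives (Oct 9, 2011) and when the soft opening is held (Dec 11, 2011).

The liquor license arrives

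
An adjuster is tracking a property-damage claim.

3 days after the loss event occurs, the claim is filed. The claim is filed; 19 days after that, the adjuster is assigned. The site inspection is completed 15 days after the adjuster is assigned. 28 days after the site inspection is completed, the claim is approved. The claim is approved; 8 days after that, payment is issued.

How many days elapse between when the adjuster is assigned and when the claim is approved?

43 days

Causal path: the adjuster is assigned → the site inspection is completed → the claim is approved.
Total delay along the path: 15 + 28 = 43 days.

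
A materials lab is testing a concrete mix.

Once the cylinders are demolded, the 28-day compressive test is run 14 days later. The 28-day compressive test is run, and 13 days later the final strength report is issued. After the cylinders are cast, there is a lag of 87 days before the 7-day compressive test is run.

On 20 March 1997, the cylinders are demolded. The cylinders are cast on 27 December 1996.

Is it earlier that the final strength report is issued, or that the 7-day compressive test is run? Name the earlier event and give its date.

The cylinders are demolded: Mar 20, 1997.
The 28-day compressive test is run: Mar 20, 1997 + 14 days = Apr 3, 1997.
The final strength report is issued: Apr 3, 1997 + 13 days = Apr 16, 1997.
The cylinders are cast: Dec 27, 1996.
The 7-day compressive test is run: Dec 27, 1996 + 87 days = Mar 24, 1997.
Comparing: the final strength report is issued on Apr 16, 1997 vs the 7-day compressive test is run on Mar 24, 1997. Earlier: the 7-day compressive test is run.

The 7-day compressive test is run — 24 March 1997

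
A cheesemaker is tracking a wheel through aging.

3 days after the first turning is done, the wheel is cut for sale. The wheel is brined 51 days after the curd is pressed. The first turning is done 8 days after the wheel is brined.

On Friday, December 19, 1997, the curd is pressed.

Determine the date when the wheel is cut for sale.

The curd is pressed: Dec 19, 1997.
The wheel is brined: Dec 19, 1997 + 51 days = Feb 8, 1998.
The first turning is done: Feb 8, 1998 + 8 days = Feb 16, 1998.
The wheel is cut for sale: Feb 16, 1998 + 3 days = Feb 19, 1998.

Thursday, February 19, 1998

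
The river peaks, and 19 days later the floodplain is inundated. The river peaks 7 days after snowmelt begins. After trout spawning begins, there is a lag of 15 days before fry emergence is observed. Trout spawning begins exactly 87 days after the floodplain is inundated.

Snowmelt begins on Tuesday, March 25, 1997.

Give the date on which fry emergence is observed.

Thursday, July 31, 1997

Snowmelt begins: Mar 25, 1997.
The river peaks: Mar 25, 1997 + 7 days = Apr 1, 1997.
The floodplain is inundated: Apr 1, 1997 + 19 days = Apr 20, 1997.
Trout spawning begins: Apr 20, 1997 + 87 days = Jul 16, 1997.
Fry emergence is observed: Jul 16, 1997 + 15 days = Jul 31, 1997.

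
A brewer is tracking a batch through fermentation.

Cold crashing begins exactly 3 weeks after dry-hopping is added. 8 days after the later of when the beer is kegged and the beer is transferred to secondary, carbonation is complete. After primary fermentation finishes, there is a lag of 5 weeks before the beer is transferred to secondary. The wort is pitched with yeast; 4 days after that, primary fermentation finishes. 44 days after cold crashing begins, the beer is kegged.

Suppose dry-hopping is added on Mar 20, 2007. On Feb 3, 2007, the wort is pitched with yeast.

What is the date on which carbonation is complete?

Dry-hopping is added: Mar 20, 2007.
Cold crashing begins: Mar 20, 2007 + 3 weeks = Apr 10, 2007.
The beer is kegged: Apr 10, 2007 + 44 days = May 24, 2007.
The wort is pitched with yeast: Feb 3, 2007.
Primary fermentation finishes: Feb 3, 2007 + 4 days = Feb 7, 2007.
The beer is transferred to secondary: Feb 7, 2007 + 5 weeks = Mar 14, 2007.
Both prerequisites met — the beer is kegged (May 24, 2007), the beer is transferred to secondary (Mar 14, 2007); the later is May 24, 2007.
Carbonation is complete: May 24, 2007 + 8 days = Jun 1, 2007.

Jun 1, 2007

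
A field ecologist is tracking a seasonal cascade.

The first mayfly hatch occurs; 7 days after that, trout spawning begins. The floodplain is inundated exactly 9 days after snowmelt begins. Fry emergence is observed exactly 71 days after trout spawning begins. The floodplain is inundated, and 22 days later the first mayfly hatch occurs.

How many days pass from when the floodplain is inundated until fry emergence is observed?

100 days

Causal path: the floodplain is inundated → the first mayfly hatch occurs → trout spawning begins → fry emergence is observed.
Total delay along the path: 22 + 7 + 71 = 100 days.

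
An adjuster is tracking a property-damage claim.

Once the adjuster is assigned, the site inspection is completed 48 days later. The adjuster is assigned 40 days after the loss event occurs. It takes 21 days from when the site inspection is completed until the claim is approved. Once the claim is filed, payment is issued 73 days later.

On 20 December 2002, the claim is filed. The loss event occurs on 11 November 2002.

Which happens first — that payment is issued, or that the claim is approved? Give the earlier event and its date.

The claim is approved — 28 February 2003

The claim is filed: Dec 20, 2002.
Payment is issued: Dec 20, 2002 + 73 days = Mar 3, 2003.
The loss event occurs: Nov 11, 2002.
The adjuster is assigned: Nov 11, 2002 + 40 days = Dec 21, 2002.
The site inspection is completed: Dec 21, 2002 + 48 days = Feb 7, 2003.
The claim is approved: Feb 7, 2003 + 21 days = Feb 28, 2003.
Comparing: payment is issued on Mar 3, 2003 vs the claim is approved on Feb 28, 2003. Earlier: the claim is approved.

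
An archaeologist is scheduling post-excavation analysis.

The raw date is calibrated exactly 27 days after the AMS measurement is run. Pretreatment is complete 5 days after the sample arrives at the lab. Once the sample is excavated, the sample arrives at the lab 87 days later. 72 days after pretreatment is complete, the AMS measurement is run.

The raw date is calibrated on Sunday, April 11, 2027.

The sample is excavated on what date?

Friday, October 2, 2026

The raw date is calibrated: Apr 11, 2027.
The AMS measurement is run: Apr 11, 2027 − 27 days = Mar 15, 2027.
Pretreatment is complete: Mar 15, 2027 − 72 days = Jan 2, 2027.
The sample arrives at the lab: Jan 2, 2027 − 5 days = Dec 28, 2026.
The sample is excavated: Dec 28, 2026 − 87 days = Oct 2, 2026.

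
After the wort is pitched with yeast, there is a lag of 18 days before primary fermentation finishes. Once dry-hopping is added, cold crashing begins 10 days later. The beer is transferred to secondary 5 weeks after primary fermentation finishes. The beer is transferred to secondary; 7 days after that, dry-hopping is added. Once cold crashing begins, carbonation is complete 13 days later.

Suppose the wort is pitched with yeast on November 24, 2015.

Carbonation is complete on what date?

The wort is pitched with yeast: Nov 24, 2015.
Primary fermentation finishes: Nov 24, 2015 + 18 days = Dec 12, 2015.
The beer is transferred to secondary: Dec 12, 2015 + 5 weeks = Jan 16, 2016.
Dry-hopping is added: Jan 16, 2016 + 7 days = Jan 23, 2016.
Cold crashing begins: Jan 23, 2016 + 10 days = Feb 2, 2016.
Carbonation is complete: Feb 2, 2016 + 13 days = Feb 15, 2016.

February 15, 2016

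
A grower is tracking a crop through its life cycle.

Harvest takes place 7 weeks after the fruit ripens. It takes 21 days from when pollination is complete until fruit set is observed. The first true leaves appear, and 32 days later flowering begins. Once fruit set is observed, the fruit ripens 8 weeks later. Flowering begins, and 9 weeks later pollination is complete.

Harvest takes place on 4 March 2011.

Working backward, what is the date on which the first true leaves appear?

26 July 2010

Harvest takes place: Mar 4, 2011.
The fruit ripens: Mar 4, 2011 − 7 weeks = Jan 14, 2011.
Fruit set is observed: Jan 14, 2011 − 8 weeks = Nov 19, 2010.
Pollination is complete: Nov 19, 2010 − 21 days = Oct 29, 2010.
Flowering begins: Oct 29, 2010 − 9 weeks = Aug 27, 2010.
The first true leaves appear: Aug 27, 2010 − 32 days = Jul 26, 2010.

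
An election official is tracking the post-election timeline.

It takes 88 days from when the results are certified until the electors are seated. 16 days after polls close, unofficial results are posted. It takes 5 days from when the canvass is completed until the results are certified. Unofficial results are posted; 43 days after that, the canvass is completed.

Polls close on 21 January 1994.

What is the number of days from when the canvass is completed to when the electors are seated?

93 days

Causal path: the canvass is completed → the results are certified → the electors are seated.
Total delay along the path: 5 + 88 = 93 days.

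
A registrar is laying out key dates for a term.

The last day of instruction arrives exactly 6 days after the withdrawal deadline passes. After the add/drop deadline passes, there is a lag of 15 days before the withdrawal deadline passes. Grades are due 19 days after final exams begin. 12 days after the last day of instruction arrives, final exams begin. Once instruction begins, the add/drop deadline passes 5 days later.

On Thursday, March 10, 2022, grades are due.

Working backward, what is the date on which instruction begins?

Grades are due: Mar 10, 2022.
Final exams begin: Mar 10, 2022 − 19 days = Feb 19, 2022.
The last day of instruction arrives: Feb 19, 2022 − 12 days = Feb 7, 2022.
The withdrawal deadline passes: Feb 7, 2022 − 6 days = Feb 1, 2022.
The add/drop deadline passes: Feb 1, 2022 − 15 days = Jan 17, 2022.
Instruction begins: Jan 17, 2022 − 5 days = Jan 12, 2022.

Wednesday, January 12, 2022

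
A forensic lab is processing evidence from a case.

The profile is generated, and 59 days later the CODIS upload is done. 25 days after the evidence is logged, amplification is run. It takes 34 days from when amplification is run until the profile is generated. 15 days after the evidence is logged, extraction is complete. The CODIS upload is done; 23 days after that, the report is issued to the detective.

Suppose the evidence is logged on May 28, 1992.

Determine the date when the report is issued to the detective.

The evidence is logged: May 28, 1992.
Amplification is run: May 28, 1992 + 25 days = Jun 22, 1992.
The profile is generated: Jun 22, 1992 + 34 days = Jul 26, 1992.
The CODIS upload is done: Jul 26, 1992 + 59 days = Sep 23, 1992.
The report is issued to the detective: Sep 23, 1992 + 23 days = Oct 16, 1992.

October 16, 1992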